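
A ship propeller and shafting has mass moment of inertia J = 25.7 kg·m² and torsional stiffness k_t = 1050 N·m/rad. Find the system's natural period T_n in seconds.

ω_n = √(k_t/J) = √(1050/25.7) = √40.86 = 6.392 rad/s.
T_n = 2π/ω_n = 6.283/6.392 = 0.9830 s.

0.983 s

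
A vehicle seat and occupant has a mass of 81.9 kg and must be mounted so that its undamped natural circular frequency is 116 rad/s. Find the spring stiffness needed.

1100000 N/m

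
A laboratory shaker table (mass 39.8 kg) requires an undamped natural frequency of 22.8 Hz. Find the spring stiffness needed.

817000 N/m

ω_n = 2πf_n = 2π × 22.8 = 143.3 rad/s.
k = m·ω_n² = 39.8 × 143.3² = 39.8 × 20520 = 816800 N/m.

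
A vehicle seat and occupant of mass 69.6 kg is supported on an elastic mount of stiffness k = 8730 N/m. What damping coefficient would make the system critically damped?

1560 N·s/m

c_c = 2√(k·m) = 2√(8730 × 69.6) = 2 × 779.5 = 1559 N·s/m.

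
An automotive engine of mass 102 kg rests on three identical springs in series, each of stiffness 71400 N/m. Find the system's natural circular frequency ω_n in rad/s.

Series springs: 1/k_eq = 3/71400, so k_eq = 71400/3 = 23800 N/m.
ω_n = √(k_eq/m) = √(23800/102) = √233.3 = 15.28 rad/s.

15.3 rad/s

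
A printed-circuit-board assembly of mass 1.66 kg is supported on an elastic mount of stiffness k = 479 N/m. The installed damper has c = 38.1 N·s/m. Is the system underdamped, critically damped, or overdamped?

underdamped

c_c = 2√(k·m) = 56.40 N·s/m; ζ = c/c_c = 38.1/56.40 = 0.676.
Since ζ < 1 the system is underdamped.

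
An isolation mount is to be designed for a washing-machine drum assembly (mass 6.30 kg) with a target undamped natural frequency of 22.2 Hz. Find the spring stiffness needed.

ω_n = 2πf_n = 2π × 22.2 = 139.5 rad/s.
k = m·ω_n² = 6.30 × 139.5² = 6.30 × 19460 = 122600 N/m.

123000 N/m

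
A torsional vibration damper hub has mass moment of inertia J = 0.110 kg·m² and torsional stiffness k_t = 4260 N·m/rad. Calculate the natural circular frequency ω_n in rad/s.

197 rad/s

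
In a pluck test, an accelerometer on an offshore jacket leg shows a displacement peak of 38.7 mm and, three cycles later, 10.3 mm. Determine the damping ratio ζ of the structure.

Logarithmic decrement δ = (1/n)·ln(x₀/x_n) = (1/3)·ln(38.7/10.3) = (1/3)·ln(3.757) = 0.4412.
ζ = δ/√(4π² + δ²) = 0.4412/√(39.48 + 0.195) = 0.4412/6.299 = 0.07005.

0.0701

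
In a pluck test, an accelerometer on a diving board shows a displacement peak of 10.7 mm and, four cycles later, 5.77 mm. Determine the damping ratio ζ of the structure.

Logarithmic decrement δ = (1/n)·ln(x₀/x_n) = (1/4)·ln(10.7/5.77) = (1/4)·ln(1.854) = 0.1544.
ζ = δ/√(4π² + δ²) = 0.1544/√(39.48 + 0.0238) = 0.1544/6.285 = 0.02456.

0.0246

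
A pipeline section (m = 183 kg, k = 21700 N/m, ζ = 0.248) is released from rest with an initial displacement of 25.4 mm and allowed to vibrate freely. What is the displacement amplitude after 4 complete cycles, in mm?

Logarithmic decrement δ = 2πζ/√(1 − ζ²) = 2π × 0.2480/√(1 − 0.0615) = 1.608.
After n cycles, x_n/x₀ = e^(−nδ), so x_4 = 25.4 × e^(−4 × 1.608) = 25.4 × 0.001606 = 0.04080 mm.

0.0408 mm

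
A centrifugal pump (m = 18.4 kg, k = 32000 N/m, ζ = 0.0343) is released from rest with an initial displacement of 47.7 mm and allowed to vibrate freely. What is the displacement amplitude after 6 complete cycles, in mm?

Logarithmic decrement δ = 2πζ/√(1 − ζ²) = 2π × 0.03430/√(1 − 0.00118) = 0.2156.
After n cycles, x_n/x₀ = e^(−nδ), so x_6 = 47.7 × e^(−6 × 0.2156) = 47.7 × 0.2742 = 13.08 mm.

13.1 mm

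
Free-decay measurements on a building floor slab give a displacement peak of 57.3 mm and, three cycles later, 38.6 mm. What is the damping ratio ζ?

Logarithmic decrement δ = (1/n)·ln(x₀/x_n) = (1/3)·ln(57.3/38.6) = (1/3)·ln(1.484) = 0.1317.
ζ = δ/√(4π² + δ²) = 0.1317/√(39.48 + 0.0173) = 0.1317/6.285 = 0.02095.

0.0210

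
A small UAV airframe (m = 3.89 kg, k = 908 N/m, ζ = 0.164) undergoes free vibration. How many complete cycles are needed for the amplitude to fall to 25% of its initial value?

Logarithmic decrement δ = 2πζ/√(1 − ζ²) = 2π × 0.1640/√(1 − 0.0269) = 1.045.
x_n/x₀ = e^(−nδ) ≤ 0.25; take ln: n ≥ ln(1/0.25)/δ = 1.386/1.045 = 1.327.
So 2 complete cycles are required.

2 cycles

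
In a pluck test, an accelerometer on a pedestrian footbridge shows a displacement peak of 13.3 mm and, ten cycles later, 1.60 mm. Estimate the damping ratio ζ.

Logarithmic decrement δ = (1/n)·ln(x₀/x_n) = (1/10)·ln(13.3/1.60) = (1/10)·ln(8.312) = 0.2118.
ζ = δ/√(4π² + δ²) = 0.2118/√(39.48 + 0.0448) = 0.2118/6.287 = 0.03369.

0.0337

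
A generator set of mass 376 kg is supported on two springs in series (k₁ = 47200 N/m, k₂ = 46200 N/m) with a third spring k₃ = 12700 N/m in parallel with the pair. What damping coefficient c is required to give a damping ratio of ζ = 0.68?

Series pair: k_s = k₁k₂/(k₁+k₂) = (47200)(46200)/(47200 + 46200) = 23350 N/m. In parallel with k₃: k_eq = 23350 + 12700 = 36050 N/m.
c_c = 2√(k_eq·m) = 2√(36050 × 376) = 7363 N·s/m.
c = ζ·c_c = 0.68 × 7363 = 5007 N·s/m.

5010 N·s/m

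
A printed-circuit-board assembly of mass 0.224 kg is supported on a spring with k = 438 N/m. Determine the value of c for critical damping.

19.8 N·s/m

c_c = 2√(k·m) = 2√(438.0 × 0.224) = 2 × 9.905 = 19.81 N·s/m.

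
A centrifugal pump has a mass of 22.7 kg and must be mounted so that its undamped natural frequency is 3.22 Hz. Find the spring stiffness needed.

ω_n = 2πf_n = 2π × 3.22 = 20.23 rad/s.
k = m·ω_n² = 22.7 × 20.23² = 22.7 × 409.3 = 9292 N/m.

9290 N/m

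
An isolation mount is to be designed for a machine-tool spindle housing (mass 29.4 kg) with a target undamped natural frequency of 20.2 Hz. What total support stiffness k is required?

474000 N/m

ω_n = 2πf_n = 2π × 20.2 = 126.9 rad/s.
k = m·ω_n² = 29.4 × 126.9² = 29.4 × 16110 = 473600 N/m.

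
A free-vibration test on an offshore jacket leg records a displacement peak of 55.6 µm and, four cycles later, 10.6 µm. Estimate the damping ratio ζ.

Logarithmic decrement δ = (1/n)·ln(x₀/x_n) = (1/4)·ln(55.6/10.6) = (1/4)·ln(5.245) = 0.4143.
ζ = δ/√(4π² + δ²) = 0.4143/√(39.48 + 0.172) = 0.4143/6.297 = 0.06580.

0.0658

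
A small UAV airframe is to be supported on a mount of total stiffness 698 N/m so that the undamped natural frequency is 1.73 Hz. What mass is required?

5.91 kg

ω_n = 2πf_n = 2π × 1.73 = 10.87 rad/s.
m = k/ω_n² = 698/10.87² = 698/118.2 = 5.907 kg.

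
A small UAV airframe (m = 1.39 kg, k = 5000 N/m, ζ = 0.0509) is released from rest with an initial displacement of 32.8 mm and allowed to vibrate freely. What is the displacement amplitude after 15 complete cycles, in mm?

0.269 mm

Logarithmic decrement δ = 2πζ/√(1 − ζ²) = 2π × 0.05090/√(1 − 0.00259) = 0.3202.
After n cycles, x_n/x₀ = e^(−nδ), so x_15 = 32.8 × e^(−15 × 0.3202) = 32.8 × 0.008201 = 0.2690 mm.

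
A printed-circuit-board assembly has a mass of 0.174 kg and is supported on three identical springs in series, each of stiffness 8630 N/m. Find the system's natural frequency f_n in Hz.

20.5 Hz

Series springs: 1/k_eq = 3/8630, so k_eq = 8630/3 = 2877 N/m.
ω_n = √(k_eq/m) = √(2877/0.174) = √16530 = 128.6 rad/s.
f_n = ω_n/(2π) = 128.6/6.283 = 20.46 Hz.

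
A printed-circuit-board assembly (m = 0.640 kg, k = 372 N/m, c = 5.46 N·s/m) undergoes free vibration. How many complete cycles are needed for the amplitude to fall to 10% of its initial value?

ζ = c/(2√(km)) = 5.46/(2√(372 × 0.640)) = 5.46/30.86 = 0.1769.
Logarithmic decrement δ = 2πζ/√(1 − ζ²) = 2π × 0.1769/√(1 − 0.0313) = 1.130.
x_n/x₀ = e^(−nδ) ≤ 0.1; take ln: n ≥ ln(1/0.1)/δ = 2.303/1.130 = 2.039.
So 3 complete cycles are required.

3 cycles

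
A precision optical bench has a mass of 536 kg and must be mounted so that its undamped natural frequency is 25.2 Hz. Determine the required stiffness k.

ω_n = 2πf_n = 2π × 25.2 = 158.3 rad/s.
k = m·ω_n² = 536 × 158.3² = 536 × 25070 = 13440000 N/m.

13400000 N/m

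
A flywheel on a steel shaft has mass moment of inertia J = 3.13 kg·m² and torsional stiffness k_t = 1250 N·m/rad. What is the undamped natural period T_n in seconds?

0.314 s

ω_n = √(k_t/J) = √(1250/3.13) = √399.4 = 19.98 rad/s.
T_n = 2π/ω_n = 6.283/19.98 = 0.3144 s.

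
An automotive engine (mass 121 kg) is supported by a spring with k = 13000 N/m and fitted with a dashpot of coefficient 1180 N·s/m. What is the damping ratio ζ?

0.470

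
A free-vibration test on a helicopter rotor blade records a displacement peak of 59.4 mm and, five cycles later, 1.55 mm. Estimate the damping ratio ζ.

0.115

Logarithmic decrement δ = (1/n)·ln(x₀/x_n) = (1/5)·ln(59.4/1.55) = (1/5)·ln(38.32) = 0.7292.
ζ = δ/√(4π² + δ²) = 0.7292/√(39.48 + 0.532) = 0.7292/6.325 = 0.1153.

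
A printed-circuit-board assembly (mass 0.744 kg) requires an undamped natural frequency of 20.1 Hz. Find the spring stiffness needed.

ω_n = 2πf_n = 2π × 20.1 = 126.3 rad/s.
k = m·ω_n² = 0.744 × 126.3² = 0.744 × 15950 = 11870 N/m.

11900 N/m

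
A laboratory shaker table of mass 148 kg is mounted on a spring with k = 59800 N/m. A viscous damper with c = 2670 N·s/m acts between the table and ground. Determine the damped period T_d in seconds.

0.350 s

ω_n = √(k/m) = √(59800/148) = 20.10 rad/s.
Critical damping c_c = 2√(k·m) = 2√(59800 × 148) = 5950 N·s/m, so ζ = c/c_c = 2670/5950 = 0.4487.
ω_d = ω_n√(1 − ζ²) = 20.10 × √(1 − 0.201) = 17.96 rad/s.
T_d = 2π/ω_d = 0.3498 s.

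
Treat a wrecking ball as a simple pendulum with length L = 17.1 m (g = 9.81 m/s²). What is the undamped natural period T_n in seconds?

8.30 s

For a simple pendulum ω_n = √(g/L) = √(9.81/17.1) = √0.5737 = 0.7574 rad/s.
T_n = 2π/ω_n = 6.283/0.7574 = 8.296 s.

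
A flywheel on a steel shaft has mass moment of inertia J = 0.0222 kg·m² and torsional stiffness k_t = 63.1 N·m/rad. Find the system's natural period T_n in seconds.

0.118 s

ω_n = √(k_t/J) = √(63.1/0.0222) = √2842 = 53.31 rad/s.
T_n = 2π/ω_n = 6.283/53.31 = 0.1179 s.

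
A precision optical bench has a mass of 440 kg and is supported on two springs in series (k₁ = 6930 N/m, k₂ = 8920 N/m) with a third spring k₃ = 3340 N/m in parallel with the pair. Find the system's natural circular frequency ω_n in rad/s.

Series pair: k_s = k₁k₂/(k₁+k₂) = (6930)(8920)/(6930 + 8920) = 3900 N/m. In parallel with k₃: k_eq = 3900 + 3340 = 7240 N/m.
ω_n = √(k_eq/m) = √(7240/440) = √16.45 = 4.056 rad/s.

4.06 rad/s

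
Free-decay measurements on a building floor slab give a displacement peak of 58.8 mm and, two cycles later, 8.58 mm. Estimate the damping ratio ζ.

0.151

Logarithmic decrement δ = (1/n)·ln(x₀/x_n) = (1/2)·ln(58.8/8.58) = (1/2)·ln(6.853) = 0.9624.
ζ = δ/√(4π² + δ²) = 0.9624/√(39.48 + 0.926) = 0.9624/6.356 = 0.1514.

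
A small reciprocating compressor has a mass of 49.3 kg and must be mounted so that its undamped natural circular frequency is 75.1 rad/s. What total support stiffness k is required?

k = m·ω_n² = 49.3 × 75.10² = 49.3 × 5640 = 278100 N/m.

278000 N/m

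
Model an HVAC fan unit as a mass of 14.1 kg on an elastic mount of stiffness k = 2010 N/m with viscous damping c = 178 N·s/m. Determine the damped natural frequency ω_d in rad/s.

ω_n = √(k/m) = √(2010/14.1) = 11.94 rad/s.
Critical damping c_c = 2√(k·m) = 2√(2010 × 14.1) = 336.7 N·s/m, so ζ = c/c_c = 178/336.7 = 0.5287.
ω_d = ω_n√(1 − ζ²) = 11.94 × √(1 − 0.279) = 10.13 rad/s.

10.1 rad/s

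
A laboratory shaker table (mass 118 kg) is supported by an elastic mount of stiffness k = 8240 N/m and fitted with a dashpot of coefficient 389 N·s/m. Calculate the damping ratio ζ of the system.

ω_n = √(k/m) = √(8240/118) = 8.356 rad/s.
Critical damping c_c = 2√(k·m) = 2√(8240 × 118) = 1972 N·s/m, so ζ = c/c_c = 389/1972 = 0.1972.

0.197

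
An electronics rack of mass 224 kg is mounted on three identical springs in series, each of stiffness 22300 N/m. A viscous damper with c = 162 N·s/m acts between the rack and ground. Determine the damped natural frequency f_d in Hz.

0.915 Hz

Series springs: 1/k_eq = 3/22300, so k_eq = 22300/3 = 7433 N/m.
ω_n = √(k_eq/m) = √(7433/224) = 5.761 rad/s.
Critical damping c_c = 2√(k_eq·m) = 2√(7433 × 224) = 2581 N·s/m, so ζ = c/c_c = 162/2581 = 0.06277.
ω_d = ω_n√(1 − ζ²) = 5.761 × √(1 − 0.00394) = 5.749 rad/s.
f_d = ω_d/(2π) = 0.9150 Hz.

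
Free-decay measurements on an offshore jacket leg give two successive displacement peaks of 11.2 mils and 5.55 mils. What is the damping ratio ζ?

Logarithmic decrement δ = (1/n)·ln(x₀/x_n) = (1/1)·ln(11.2/5.55) = (1/1)·ln(2.018) = 0.7021.
ζ = δ/√(4π² + δ²) = 0.7021/√(39.48 + 0.493) = 0.7021/6.322 = 0.1111.

0.111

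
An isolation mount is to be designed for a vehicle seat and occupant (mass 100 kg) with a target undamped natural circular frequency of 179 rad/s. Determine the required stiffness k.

k = m·ω_n² = 100 × 179.0² = 100 × 32040 = 3204000 N/m.

3200000 N/m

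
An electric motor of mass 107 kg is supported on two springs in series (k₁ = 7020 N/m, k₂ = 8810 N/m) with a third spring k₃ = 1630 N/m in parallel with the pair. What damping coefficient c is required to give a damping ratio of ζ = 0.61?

939 N·s/m

Series pair: k_s = k₁k₂/(k₁+k₂) = (7020)(8810)/(7020 + 8810) = 3907 N/m. In parallel with k₃: k_eq = 3907 + 1630 = 5537 N/m.
c_c = 2√(k_eq·m) = 2√(5537 × 107) = 1539 N·s/m.
c = ζ·c_c = 0.61 × 1539 = 939.0 N·s/m.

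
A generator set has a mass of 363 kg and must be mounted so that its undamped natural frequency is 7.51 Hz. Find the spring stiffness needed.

808000 N/m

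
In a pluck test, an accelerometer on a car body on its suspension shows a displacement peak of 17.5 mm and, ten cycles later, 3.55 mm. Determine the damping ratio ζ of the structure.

Logarithmic decrement δ = (1/n)·ln(x₀/x_n) = (1/10)·ln(17.5/3.55) = (1/10)·ln(4.930) = 0.1595.
ζ = δ/√(4π² + δ²) = 0.1595/√(39.48 + 0.0254) = 0.1595/6.285 = 0.02538.

0.0254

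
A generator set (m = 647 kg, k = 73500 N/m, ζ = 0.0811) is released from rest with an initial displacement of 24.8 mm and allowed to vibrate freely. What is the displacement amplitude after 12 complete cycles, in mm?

Logarithmic decrement δ = 2πζ/√(1 − ζ²) = 2π × 0.08110/√(1 − 0.00658) = 0.5113.
After n cycles, x_n/x₀ = e^(−nδ), so x_12 = 24.8 × e^(−12 × 0.5113) = 24.8 × 0.002166 = 0.05371 mm.

0.0537 mm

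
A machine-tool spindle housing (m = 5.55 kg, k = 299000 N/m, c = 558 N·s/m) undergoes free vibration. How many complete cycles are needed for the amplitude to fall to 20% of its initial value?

ζ = c/(2√(km)) = 558/(2√(299000 × 5.55)) = 558/2576 = 0.2166.
Logarithmic decrement δ = 2πζ/√(1 − ζ²) = 2π × 0.2166/√(1 − 0.0469) = 1.394.
x_n/x₀ = e^(−nδ) ≤ 0.2; take ln: n ≥ ln(1/0.2)/δ = 1.609/1.394 = 1.155.
So 2 complete cycles are required.

2 cycles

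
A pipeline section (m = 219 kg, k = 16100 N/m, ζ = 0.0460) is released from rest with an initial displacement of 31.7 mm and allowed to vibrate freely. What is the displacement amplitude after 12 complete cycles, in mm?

0.984 mm

Logarithmic decrement δ = 2πζ/√(1 − ζ²) = 2π × 0.04600/√(1 − 0.00212) = 0.2893.
After n cycles, x_n/x₀ = e^(−nδ), so x_12 = 31.7 × e^(−12 × 0.2893) = 31.7 × 0.03106 = 0.9844 mm.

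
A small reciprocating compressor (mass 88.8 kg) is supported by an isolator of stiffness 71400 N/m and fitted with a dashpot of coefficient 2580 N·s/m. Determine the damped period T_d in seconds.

ω_n = √(k/m) = √(71400/88.8) = 28.36 rad/s.
Critical damping c_c = 2√(k·m) = 2√(71400 × 88.8) = 5036 N·s/m, so ζ = c/c_c = 2580/5036 = 0.5123.
ω_d = ω_n√(1 − ζ²) = 28.36 × √(1 − 0.262) = 24.35 rad/s.
T_d = 2π/ω_d = 0.2580 s.

0.258 s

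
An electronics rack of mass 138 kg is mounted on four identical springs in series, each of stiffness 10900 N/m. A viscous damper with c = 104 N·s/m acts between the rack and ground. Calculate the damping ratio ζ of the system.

Series springs: 1/k_eq = 4/10900, so k_eq = 10900/4 = 2725 N/m.
ω_n = √(k_eq/m) = √(2725/138) = 4.444 rad/s.
Critical damping c_c = 2√(k_eq·m) = 2√(2725 × 138) = 1226 N·s/m, so ζ = c/c_c = 104/1226 = 0.08480.

0.0848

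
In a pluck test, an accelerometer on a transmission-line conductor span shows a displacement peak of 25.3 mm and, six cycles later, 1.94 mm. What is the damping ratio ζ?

0.0680

Logarithmic decrement δ = (1/n)·ln(x₀/x_n) = (1/6)·ln(25.3/1.94) = (1/6)·ln(13.04) = 0.4280.
ζ = δ/√(4π² + δ²) = 0.4280/√(39.48 + 0.183) = 0.4280/6.298 = 0.06796.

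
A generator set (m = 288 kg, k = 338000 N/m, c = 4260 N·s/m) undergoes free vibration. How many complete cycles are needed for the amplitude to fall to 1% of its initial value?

4 cycles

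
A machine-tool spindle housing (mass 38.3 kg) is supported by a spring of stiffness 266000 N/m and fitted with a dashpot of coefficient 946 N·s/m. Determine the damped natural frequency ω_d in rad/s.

ω_n = √(k/m) = √(266000/38.3) = 83.34 rad/s.
Critical damping c_c = 2√(k·m) = 2√(266000 × 38.3) = 6384 N·s/m, so ζ = c/c_c = 946/6384 = 0.1482.
ω_d = ω_n√(1 − ζ²) = 83.34 × √(1 − 0.0220) = 82.42 rad/s.

82.4 rad/s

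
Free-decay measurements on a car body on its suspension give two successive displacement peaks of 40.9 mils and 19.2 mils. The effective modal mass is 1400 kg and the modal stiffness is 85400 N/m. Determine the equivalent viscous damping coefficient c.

2610 N·s/m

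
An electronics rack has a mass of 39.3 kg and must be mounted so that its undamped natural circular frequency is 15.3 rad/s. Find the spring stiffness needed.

k = m·ω_n² = 39.3 × 15.30² = 39.3 × 234.1 = 9200 N/m.

9200 N/m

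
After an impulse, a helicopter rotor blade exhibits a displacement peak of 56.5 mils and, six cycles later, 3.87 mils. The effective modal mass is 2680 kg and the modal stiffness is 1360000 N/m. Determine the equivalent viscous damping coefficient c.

8570 N·s/m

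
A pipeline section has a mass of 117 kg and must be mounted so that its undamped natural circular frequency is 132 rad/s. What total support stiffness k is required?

k = m·ω_n² = 117 × 132.0² = 117 × 17420 = 2039000 N/m.

2040000 N/m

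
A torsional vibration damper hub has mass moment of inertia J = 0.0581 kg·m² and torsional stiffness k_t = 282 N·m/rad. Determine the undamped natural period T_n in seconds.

ω_n = √(k_t/J) = √(282/0.0581) = √4854 = 69.67 rad/s.
T_n = 2π/ω_n = 6.283/69.67 = 0.09019 s.

0.0902 s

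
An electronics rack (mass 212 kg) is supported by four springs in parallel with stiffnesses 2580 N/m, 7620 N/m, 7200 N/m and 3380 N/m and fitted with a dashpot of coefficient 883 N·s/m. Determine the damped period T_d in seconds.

0.649 s

Parallel springs add: k_eq = 2580 + 7620 + 7200 + 3380 = 20780 N/m.
ω_n = √(k_eq/m) = √(20780/212) = 9.900 rad/s.
Critical damping c_c = 2√(k_eq·m) = 2√(20780 × 212) = 4198 N·s/m, so ζ = c/c_c = 883/4198 = 0.2103.
ω_d = ω_n√(1 − ζ²) = 9.900 × √(1 − 0.0442) = 9.679 rad/s.
T_d = 2π/ω_d = 0.6492 s.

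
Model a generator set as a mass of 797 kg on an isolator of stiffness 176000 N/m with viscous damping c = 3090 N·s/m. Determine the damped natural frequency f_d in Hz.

ω_n = √(k/m) = √(176000/797) = 14.86 rad/s.
Critical damping c_c = 2√(k·m) = 2√(176000 × 797) = 23690 N·s/m, so ζ = c/c_c = 3090/23690 = 0.1304.
ω_d = ω_n√(1 − ζ²) = 14.86 × √(1 − 0.0170) = 14.73 rad/s.
f_d = ω_d/(2π) = 2.345 Hz.

2.34 Hz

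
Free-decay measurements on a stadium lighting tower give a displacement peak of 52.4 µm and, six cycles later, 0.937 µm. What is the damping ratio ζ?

Logarithmic decrement δ = (1/n)·ln(x₀/x_n) = (1/6)·ln(52.4/0.937) = (1/6)·ln(55.92) = 0.6707.
ζ = δ/√(4π² + δ²) = 0.6707/√(39.48 + 0.450) = 0.6707/6.319 = 0.1061.

0.106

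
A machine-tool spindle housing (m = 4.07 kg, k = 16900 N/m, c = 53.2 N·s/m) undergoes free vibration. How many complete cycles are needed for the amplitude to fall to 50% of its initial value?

2 cycles

ζ = c/(2√(km)) = 53.2/(2√(16900 × 4.07)) = 53.2/524.5 = 0.1014.
Logarithmic decrement δ = 2πζ/√(1 − ζ²) = 2π × 0.1014/√(1 − 0.0103) = 0.6406.
x_n/x₀ = e^(−nδ) ≤ 0.5; take ln: n ≥ ln(1/0.5)/δ = 0.6931/0.6406 = 1.082.
So 2 complete cycles are required.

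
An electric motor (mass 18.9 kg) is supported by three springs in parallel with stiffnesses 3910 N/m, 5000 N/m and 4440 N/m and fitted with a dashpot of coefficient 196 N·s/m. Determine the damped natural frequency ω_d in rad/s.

Parallel springs add: k_eq = 3910 + 5000 + 4440 = 13350 N/m.
ω_n = √(k_eq/m) = √(13350/18.9) = 26.58 rad/s.
Critical damping c_c = 2√(k_eq·m) = 2√(13350 × 18.9) = 1005 N·s/m, so ζ = c/c_c = 196/1005 = 0.1951.
ω_d = ω_n√(1 − ζ²) = 26.58 × √(1 − 0.0381) = 26.07 rad/s.

26.1 rad/s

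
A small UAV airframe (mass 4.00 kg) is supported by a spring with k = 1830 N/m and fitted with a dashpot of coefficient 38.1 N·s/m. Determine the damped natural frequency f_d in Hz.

3.32 Hz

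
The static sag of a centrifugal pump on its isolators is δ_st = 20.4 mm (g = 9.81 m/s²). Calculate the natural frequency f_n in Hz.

ω_n = √(g/δ_st) = √(9.81/0.0204) = √480.9 = 21.93 rad/s.
f_n = ω_n/(2π) = 21.93/6.283 = 3.490 Hz.

3.49 Hz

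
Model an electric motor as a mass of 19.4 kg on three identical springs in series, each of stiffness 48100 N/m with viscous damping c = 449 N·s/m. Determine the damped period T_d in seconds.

Series springs: 1/k_eq = 3/48100, so k_eq = 48100/3 = 16030 N/m.
ω_n = √(k_eq/m) = √(16030/19.4) = 28.75 rad/s.
Critical damping c_c = 2√(k_eq·m) = 2√(16030 × 19.4) = 1115 N·s/m, so ζ = c/c_c = 449/1115 = 0.4025.
ω_d = ω_n√(1 − ζ²) = 28.75 × √(1 − 0.162) = 26.32 rad/s.
T_d = 2π/ω_d = 0.2388 s.

0.239 s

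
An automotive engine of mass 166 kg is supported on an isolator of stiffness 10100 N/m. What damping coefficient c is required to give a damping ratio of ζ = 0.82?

2120 N·s/m

c_c = 2√(k·m) = 2√(10100 × 166) = 2590 N·s/m.
c = ζ·c_c = 0.82 × 2590 = 2124 N·s/m.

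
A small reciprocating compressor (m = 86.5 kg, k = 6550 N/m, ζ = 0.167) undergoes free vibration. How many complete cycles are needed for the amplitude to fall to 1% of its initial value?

Logarithmic decrement δ = 2πζ/√(1 − ζ²) = 2π × 0.1670/√(1 − 0.0279) = 1.064.
x_n/x₀ = e^(−nδ) ≤ 0.01; take ln: n ≥ ln(1/0.01)/δ = 4.605/1.064 = 4.327.
So 5 complete cycles are required.

5 cycles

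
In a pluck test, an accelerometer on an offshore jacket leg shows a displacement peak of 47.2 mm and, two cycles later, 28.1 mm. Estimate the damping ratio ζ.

Logarithmic decrement δ = (1/n)·ln(x₀/x_n) = (1/2)·ln(47.2/28.1) = (1/2)·ln(1.680) = 0.2593.
ζ = δ/√(4π² + δ²) = 0.2593/√(39.48 + 0.0672) = 0.2593/6.289 = 0.04124.

0.0412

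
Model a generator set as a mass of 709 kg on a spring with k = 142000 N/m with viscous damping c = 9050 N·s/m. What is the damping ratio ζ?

ω_n = √(k/m) = √(142000/709) = 14.15 rad/s.
Critical damping c_c = 2√(k·m) = 2√(142000 × 709) = 20070 N·s/m, so ζ = c/c_c = 9050/20070 = 0.4510.

0.451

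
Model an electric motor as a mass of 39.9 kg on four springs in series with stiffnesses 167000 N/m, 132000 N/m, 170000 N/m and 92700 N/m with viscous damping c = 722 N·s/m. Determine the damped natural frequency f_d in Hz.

Series springs: 1/k_eq = 1/167000 + 1/132000 + 1/170000 + 1/92700 = 3.023×10^-5, so k_eq = 33080 N/m.
ω_n = √(k_eq/m) = √(33080/39.9) = 28.79 rad/s.
Critical damping c_c = 2√(k_eq·m) = 2√(33080 × 39.9) = 2298 N·s/m, so ζ = c/c_c = 722/2298 = 0.3142.
ω_d = ω_n√(1 − ζ²) = 28.79 × √(1 − 0.0987) = 27.33 rad/s.
f_d = ω_d/(2π) = 4.350 Hz.

4.35 Hz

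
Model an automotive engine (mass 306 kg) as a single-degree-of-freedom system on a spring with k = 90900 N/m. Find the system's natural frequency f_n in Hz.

ω_n = √(k/m) = √(90900/306) = √297.1 = 17.24 rad/s.
f_n = ω_n/(2π) = 17.24/6.283 = 2.743 Hz.

2.74 Hz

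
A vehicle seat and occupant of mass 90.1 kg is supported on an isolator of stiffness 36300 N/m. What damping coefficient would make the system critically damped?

3620 N·s/m

c_c = 2√(k·m) = 2√(36300 × 90.1) = 2 × 1808 = 3617 N·s/m.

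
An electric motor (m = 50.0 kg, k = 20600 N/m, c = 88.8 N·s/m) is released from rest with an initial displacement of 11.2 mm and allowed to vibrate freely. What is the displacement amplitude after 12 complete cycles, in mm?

ζ = c/(2√(km)) = 88.8/(2√(20600 × 50.0)) = 88.8/2030 = 0.04375.
Logarithmic decrement δ = 2πζ/√(1 − ζ²) = 2π × 0.04375/√(1 − 0.00191) = 0.2751.
After n cycles, x_n/x₀ = e^(−nδ), so x_12 = 11.2 × e^(−12 × 0.2751) = 11.2 × 0.03682 = 0.4124 mm.

0.412 mm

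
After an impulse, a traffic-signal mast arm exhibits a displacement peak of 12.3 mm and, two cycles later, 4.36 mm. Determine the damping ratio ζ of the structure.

0.0823

Logarithmic decrement δ = (1/n)·ln(x₀/x_n) = (1/2)·ln(12.3/4.36) = (1/2)·ln(2.821) = 0.5186.
ζ = δ/√(4π² + δ²) = 0.5186/√(39.48 + 0.269) = 0.5186/6.305 = 0.08225.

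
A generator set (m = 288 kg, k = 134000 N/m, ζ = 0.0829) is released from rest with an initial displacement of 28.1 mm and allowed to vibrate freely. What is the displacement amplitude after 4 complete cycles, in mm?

3.47 mm

Logarithmic decrement δ = 2πζ/√(1 − ζ²) = 2π × 0.08290/√(1 − 0.00687) = 0.5227.
After n cycles, x_n/x₀ = e^(−nδ), so x_4 = 28.1 × e^(−4 × 0.5227) = 28.1 × 0.1236 = 3.473 mm.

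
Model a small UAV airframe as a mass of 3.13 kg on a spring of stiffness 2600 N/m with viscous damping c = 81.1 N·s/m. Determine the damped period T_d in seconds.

0.244 s

ω_n = √(k/m) = √(2600/3.13) = 28.82 rad/s.
Critical damping c_c = 2√(k·m) = 2√(2600 × 3.13) = 180.4 N·s/m, so ζ = c/c_c = 81.1/180.4 = 0.4495.
ω_d = ω_n√(1 − ζ²) = 28.82 × √(1 − 0.202) = 25.75 rad/s.
T_d = 2π/ω_d = 0.2440 s.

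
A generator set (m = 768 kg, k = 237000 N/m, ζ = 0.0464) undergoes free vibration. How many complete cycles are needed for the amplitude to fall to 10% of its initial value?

Logarithmic decrement δ = 2πζ/√(1 − ζ²) = 2π × 0.04640/√(1 − 0.00215) = 0.2919.
x_n/x₀ = e^(−nδ) ≤ 0.1; take ln: n ≥ ln(1/0.1)/δ = 2.303/0.2919 = 7.890.
So 8 complete cycles are required.

8 cycles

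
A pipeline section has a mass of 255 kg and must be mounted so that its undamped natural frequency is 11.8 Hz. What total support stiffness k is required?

ω_n = 2πf_n = 2π × 11.8 = 74.14 rad/s.
k = m·ω_n² = 255 × 74.14² = 255 × 5497 = 1402000 N/m.

1400000 N/m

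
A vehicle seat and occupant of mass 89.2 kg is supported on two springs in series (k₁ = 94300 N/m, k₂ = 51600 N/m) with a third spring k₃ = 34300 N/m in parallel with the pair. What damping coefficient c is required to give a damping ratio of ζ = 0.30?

1470 N·s/m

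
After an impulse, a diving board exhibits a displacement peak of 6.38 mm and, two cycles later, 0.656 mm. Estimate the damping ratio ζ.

Logarithmic decrement δ = (1/n)·ln(x₀/x_n) = (1/2)·ln(6.38/0.656) = (1/2)·ln(9.726) = 1.137.
ζ = δ/√(4π² + δ²) = 1.137/√(39.48 + 1.29) = 1.137/6.385 = 0.1781.

0.178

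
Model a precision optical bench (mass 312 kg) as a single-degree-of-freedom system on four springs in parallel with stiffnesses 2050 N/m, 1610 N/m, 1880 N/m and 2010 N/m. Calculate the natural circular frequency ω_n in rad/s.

Parallel springs add: k_eq = 2050 + 1610 + 1880 + 2010 = 7550 N/m.
ω_n = √(k_eq/m) = √(7550/312) = √24.20 = 4.919 rad/s.

4.92 rad/s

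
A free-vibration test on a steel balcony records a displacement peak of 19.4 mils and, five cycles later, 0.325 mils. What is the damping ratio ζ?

0.129

Logarithmic decrement δ = (1/n)·ln(x₀/x_n) = (1/5)·ln(19.4/0.325) = (1/5)·ln(59.69) = 0.8178.
ζ = δ/√(4π² + δ²) = 0.8178/√(39.48 + 0.669) = 0.8178/6.336 = 0.1291.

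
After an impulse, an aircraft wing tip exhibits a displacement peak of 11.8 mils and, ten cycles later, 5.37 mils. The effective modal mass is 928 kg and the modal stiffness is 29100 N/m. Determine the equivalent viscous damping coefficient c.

130 N·s/m

Logarithmic decrement δ = (1/n)·ln(x₀/x_n) = (1/10)·ln(11.8/5.37) = (1/10)·ln(2.197) = 0.07873.
ζ = δ/√(4π² + δ²) = 0.07873/√(39.48 + 0.00620) = 0.07873/6.284 = 0.01253.
c = ζ · 2√(km) = 0.01253 × 2√(29100 × 928) = 0.01253 × 10390 = 130.2 N·s/m.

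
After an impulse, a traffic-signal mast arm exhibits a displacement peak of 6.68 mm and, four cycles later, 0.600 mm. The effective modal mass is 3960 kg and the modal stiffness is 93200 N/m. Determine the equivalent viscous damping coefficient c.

Logarithmic decrement δ = (1/n)·ln(x₀/x_n) = (1/4)·ln(6.68/0.600) = (1/4)·ln(11.13) = 0.6025.
ζ = δ/√(4π² + δ²) = 0.6025/√(39.48 + 0.363) = 0.6025/6.312 = 0.09545.
c = ζ · 2√(km) = 0.09545 × 2√(93200 × 3960) = 0.09545 × 38420 = 3667 N·s/m.

3670 N·s/m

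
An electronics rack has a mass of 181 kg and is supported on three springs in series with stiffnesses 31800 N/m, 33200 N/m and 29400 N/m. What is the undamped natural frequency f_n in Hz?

Series springs: 1/k_eq = 1/31800 + 1/33200 + 1/29400 = 9.558×10^-5, so k_eq = 10460 N/m.
ω_n = √(k_eq/m) = √(10460/181) = √57.80 = 7.603 rad/s.
f_n = ω_n/(2π) = 7.603/6.283 = 1.210 Hz.

1.21 Hz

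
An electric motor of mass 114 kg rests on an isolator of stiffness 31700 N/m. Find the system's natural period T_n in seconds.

0.377 s

ω_n = √(k/m) = √(31700/114) = √278.1 = 16.68 rad/s.
T_n = 2π/ω_n = 6.283/16.68 = 0.3768 s.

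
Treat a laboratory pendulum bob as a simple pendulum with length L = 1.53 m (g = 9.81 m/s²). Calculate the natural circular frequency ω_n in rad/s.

2.53 rad/s

For a simple pendulum ω_n = √(g/L) = √(9.81/1.53) = √6.412 = 2.532 rad/s.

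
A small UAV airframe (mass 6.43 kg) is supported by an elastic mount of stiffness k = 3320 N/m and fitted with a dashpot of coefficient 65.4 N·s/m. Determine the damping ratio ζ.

ω_n = √(k/m) = √(3320/6.43) = 22.72 rad/s.
Critical damping c_c = 2√(k·m) = 2√(3320 × 6.43) = 292.2 N·s/m, so ζ = c/c_c = 65.4/292.2 = 0.2238.

0.224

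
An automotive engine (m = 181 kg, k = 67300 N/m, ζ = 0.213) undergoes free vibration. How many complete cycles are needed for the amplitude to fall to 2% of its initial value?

Logarithmic decrement δ = 2πζ/√(1 − ζ²) = 2π × 0.2130/√(1 − 0.0454) = 1.370.
x_n/x₀ = e^(−nδ) ≤ 0.02; take ln: n ≥ ln(1/0.02)/δ = 3.912/1.370 = 2.856.
So 3 complete cycles are required.

3 cycles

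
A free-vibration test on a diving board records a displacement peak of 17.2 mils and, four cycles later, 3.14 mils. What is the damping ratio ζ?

0.0675

Logarithmic decrement δ = (1/n)·ln(x₀/x_n) = (1/4)·ln(17.2/3.14) = (1/4)·ln(5.478) = 0.4252.
ζ = δ/√(4π² + δ²) = 0.4252/√(39.48 + 0.181) = 0.4252/6.298 = 0.06751.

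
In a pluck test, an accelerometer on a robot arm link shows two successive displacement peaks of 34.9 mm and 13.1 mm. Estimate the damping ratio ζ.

Logarithmic decrement δ = (1/n)·ln(x₀/x_n) = (1/1)·ln(34.9/13.1) = (1/1)·ln(2.664) = 0.9799.
ζ = δ/√(4π² + δ²) = 0.9799/√(39.48 + 0.960) = 0.9799/6.359 = 0.1541.

0.154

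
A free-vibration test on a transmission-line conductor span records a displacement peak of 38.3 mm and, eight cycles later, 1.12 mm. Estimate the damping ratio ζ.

Logarithmic decrement δ = (1/n)·ln(x₀/x_n) = (1/8)·ln(38.3/1.12) = (1/8)·ln(34.20) = 0.4415.
ζ = δ/√(4π² + δ²) = 0.4415/√(39.48 + 0.195) = 0.4415/6.299 = 0.07010.

0.0701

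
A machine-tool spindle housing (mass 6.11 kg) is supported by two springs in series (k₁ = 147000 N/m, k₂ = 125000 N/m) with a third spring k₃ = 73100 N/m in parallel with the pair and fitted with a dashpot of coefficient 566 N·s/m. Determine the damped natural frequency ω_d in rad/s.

144 rad/s

Series pair: k_s = k₁k₂/(k₁+k₂) = (147000)(125000)/(147000 + 125000) = 67560 N/m. In parallel with k₃: k_eq = 67560 + 73100 = 140700 N/m.
ω_n = √(k_eq/m) = √(140700/6.11) = 151.7 rad/s.
Critical damping c_c = 2√(k_eq·m) = 2√(140700 × 6.11) = 1854 N·s/m, so ζ = c/c_c = 566/1854 = 0.3053.
ω_d = ω_n√(1 − ζ²) = 151.7 × √(1 − 0.0932) = 144.5 rad/s.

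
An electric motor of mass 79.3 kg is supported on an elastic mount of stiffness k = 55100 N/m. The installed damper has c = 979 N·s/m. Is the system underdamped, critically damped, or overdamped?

underdamped

c_c = 2√(k·m) = 4181 N·s/m; ζ = c/c_c = 979/4181 = 0.234.
Since ζ < 1 the system is underdamped.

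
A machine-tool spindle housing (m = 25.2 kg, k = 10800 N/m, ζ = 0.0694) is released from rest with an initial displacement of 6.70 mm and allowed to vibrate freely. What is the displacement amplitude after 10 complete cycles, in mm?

0.0847 mm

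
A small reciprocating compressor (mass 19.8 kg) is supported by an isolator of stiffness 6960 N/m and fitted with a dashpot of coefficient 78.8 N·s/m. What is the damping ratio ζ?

0.106

ω_n = √(k/m) = √(6960/19.8) = 18.75 rad/s.
Critical damping c_c = 2√(k·m) = 2√(6960 × 19.8) = 742.4 N·s/m, so ζ = c/c_c = 78.8/742.4 = 0.1061.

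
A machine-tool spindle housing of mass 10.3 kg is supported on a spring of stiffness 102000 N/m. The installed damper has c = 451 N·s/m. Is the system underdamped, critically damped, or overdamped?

c_c = 2√(k·m) = 2050 N·s/m; ζ = c/c_c = 451/2050 = 0.220.
Since ζ < 1 the system is underdamped.

underdamped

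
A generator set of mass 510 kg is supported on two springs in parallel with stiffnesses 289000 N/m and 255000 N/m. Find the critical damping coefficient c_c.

Parallel springs add: k_eq = 289000 + 255000 = 544000 N/m.
c_c = 2√(k_eq·m) = 2√(544000 × 510) = 2 × 16660 = 33310 N·s/m.

33300 N·s/m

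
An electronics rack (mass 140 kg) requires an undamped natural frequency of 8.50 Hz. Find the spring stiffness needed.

399000 N/m

ω_n = 2πf_n = 2π × 8.50 = 53.41 rad/s.
k = m·ω_n² = 140 × 53.41² = 140 × 2852 = 399300 N/m.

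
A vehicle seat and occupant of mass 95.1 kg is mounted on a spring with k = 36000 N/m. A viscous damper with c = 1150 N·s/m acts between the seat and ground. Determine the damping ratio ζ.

ω_n = √(k/m) = √(36000/95.1) = 19.46 rad/s.
Critical damping c_c = 2√(k·m) = 2√(36000 × 95.1) = 3701 N·s/m, so ζ = c/c_c = 1150/3701 = 0.3108.

0.311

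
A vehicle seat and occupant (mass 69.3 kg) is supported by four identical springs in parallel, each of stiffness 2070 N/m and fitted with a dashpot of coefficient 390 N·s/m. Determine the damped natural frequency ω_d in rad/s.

10.6 rad/s

Parallel springs add: k_eq = 4 × 2070 = 8280 N/m.
ω_n = √(k_eq/m) = √(8280/69.3) = 10.93 rad/s.
Critical damping c_c = 2√(k_eq·m) = 2√(8280 × 69.3) = 1515 N·s/m, so ζ = c/c_c = 390/1515 = 0.2574.
ω_d = ω_n√(1 − ζ²) = 10.93 × √(1 − 0.0663) = 10.56 rad/s.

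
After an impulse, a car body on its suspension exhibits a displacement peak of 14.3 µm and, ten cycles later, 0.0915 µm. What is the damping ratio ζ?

0.0801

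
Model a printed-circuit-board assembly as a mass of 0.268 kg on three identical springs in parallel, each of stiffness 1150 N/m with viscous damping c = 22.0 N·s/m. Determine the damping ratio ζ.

0.362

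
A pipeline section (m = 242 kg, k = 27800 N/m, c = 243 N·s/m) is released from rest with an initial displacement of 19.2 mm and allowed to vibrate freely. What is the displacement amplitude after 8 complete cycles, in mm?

1.82 mm

ζ = c/(2√(km)) = 243/(2√(27800 × 242)) = 243/5188 = 0.04684.
Logarithmic decrement δ = 2πζ/√(1 − ζ²) = 2π × 0.04684/√(1 − 0.00219) = 0.2946.
After n cycles, x_n/x₀ = e^(−nδ), so x_8 = 19.2 × e^(−8 × 0.2946) = 19.2 × 0.09469 = 1.818 mm.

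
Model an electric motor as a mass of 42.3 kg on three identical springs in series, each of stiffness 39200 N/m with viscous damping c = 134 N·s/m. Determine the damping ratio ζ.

0.0901

Series springs: 1/k_eq = 3/39200, so k_eq = 39200/3 = 13070 N/m.
ω_n = √(k_eq/m) = √(13070/42.3) = 17.58 rad/s.
Critical damping c_c = 2√(k_eq·m) = 2√(13070 × 42.3) = 1487 N·s/m, so ζ = c/c_c = 134/1487 = 0.09012.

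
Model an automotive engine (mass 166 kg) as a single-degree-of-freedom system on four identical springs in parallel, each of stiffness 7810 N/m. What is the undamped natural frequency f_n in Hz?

Parallel springs add: k_eq = 4 × 7810 = 31240 N/m.
ω_n = √(k_eq/m) = √(31240/166) = √188.2 = 13.72 rad/s.
f_n = ω_n/(2π) = 13.72/6.283 = 2.183 Hz.

2.18 Hz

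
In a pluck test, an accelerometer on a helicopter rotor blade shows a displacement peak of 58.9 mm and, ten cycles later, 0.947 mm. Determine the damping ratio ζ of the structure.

0.0656

Logarithmic decrement δ = (1/n)·ln(x₀/x_n) = (1/10)·ln(58.9/0.947) = (1/10)·ln(62.20) = 0.4130.
ζ = δ/√(4π² + δ²) = 0.4130/√(39.48 + 0.171) = 0.4130/6.297 = 0.06559.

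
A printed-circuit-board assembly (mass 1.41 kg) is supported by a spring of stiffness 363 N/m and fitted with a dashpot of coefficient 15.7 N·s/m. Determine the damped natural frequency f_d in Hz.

2.40 Hz

ω_n = √(k/m) = √(363.0/1.41) = 16.05 rad/s.
Critical damping c_c = 2√(k·m) = 2√(363.0 × 1.41) = 45.25 N·s/m, so ζ = c/c_c = 15.7/45.25 = 0.3470.
ω_d = ω_n√(1 − ζ²) = 16.05 × √(1 − 0.120) = 15.05 rad/s.
f_d = ω_d/(2π) = 2.395 Hz.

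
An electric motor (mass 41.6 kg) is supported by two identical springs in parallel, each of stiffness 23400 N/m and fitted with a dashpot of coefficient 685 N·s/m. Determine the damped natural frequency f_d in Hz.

5.17 Hz

Parallel springs add: k_eq = 2 × 23400 = 46800 N/m.
ω_n = √(k_eq/m) = √(46800/41.6) = 33.54 rad/s.
Critical damping c_c = 2√(k_eq·m) = 2√(46800 × 41.6) = 2791 N·s/m, so ζ = c/c_c = 685/2791 = 0.2455.
ω_d = ω_n√(1 − ζ²) = 33.54 × √(1 − 0.0603) = 32.51 rad/s.
f_d = ω_d/(2π) = 5.175 Hz.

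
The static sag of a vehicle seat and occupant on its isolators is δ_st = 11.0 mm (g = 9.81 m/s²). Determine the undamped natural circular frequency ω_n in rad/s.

29.9 rad/s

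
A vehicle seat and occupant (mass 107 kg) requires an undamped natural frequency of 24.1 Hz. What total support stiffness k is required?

ω_n = 2πf_n = 2π × 24.1 = 151.4 rad/s.
k = m·ω_n² = 107 × 151.4² = 107 × 22930 = 2453000 N/m.

2450000 N/m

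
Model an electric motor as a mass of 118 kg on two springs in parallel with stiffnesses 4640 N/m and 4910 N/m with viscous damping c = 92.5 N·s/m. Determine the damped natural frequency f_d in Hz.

1.43 Hz

Parallel springs add: k_eq = 4640 + 4910 = 9550 N/m.
ω_n = √(k_eq/m) = √(9550/118) = 8.996 rad/s.
Critical damping c_c = 2√(k_eq·m) = 2√(9550 × 118) = 2123 N·s/m, so ζ = c/c_c = 92.5/2123 = 0.04357.
ω_d = ω_n√(1 − ζ²) = 8.996 × √(1 − 0.00190) = 8.988 rad/s.
f_d = ω_d/(2π) = 1.430 Hz.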